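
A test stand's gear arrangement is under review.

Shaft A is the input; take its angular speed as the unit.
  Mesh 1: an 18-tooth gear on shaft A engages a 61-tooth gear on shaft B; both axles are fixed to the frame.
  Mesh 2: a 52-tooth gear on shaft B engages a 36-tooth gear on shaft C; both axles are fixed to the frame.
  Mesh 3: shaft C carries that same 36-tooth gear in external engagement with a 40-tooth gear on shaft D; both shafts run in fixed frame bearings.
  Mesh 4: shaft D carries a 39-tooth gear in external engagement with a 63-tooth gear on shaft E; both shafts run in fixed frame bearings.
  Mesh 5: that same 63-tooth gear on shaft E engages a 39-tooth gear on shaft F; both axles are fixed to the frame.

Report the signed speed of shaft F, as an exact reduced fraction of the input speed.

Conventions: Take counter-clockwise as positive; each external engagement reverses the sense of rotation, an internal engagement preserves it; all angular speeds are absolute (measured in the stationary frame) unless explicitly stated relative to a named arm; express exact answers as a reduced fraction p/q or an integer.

5-mesh fixed-axis compound train (all bearings frame-fixed)
mesh 1 [18T→61T]: |ω|/ω_in = 1×18/61 = 18/61, sense flips to −
mesh 2 [52T→36T]: |ω|/ω_in = (18/61)×52/36 = 26/61, sense flips to +
mesh 3 [36T→40T]: |ω|/ω_in = (26/61)×36/40 = 117/305, sense flips to −
mesh 4 [39T→63T]: |ω|/ω_in = (117/305)×39/63 = 507/2135, sense flips to +
mesh 5 [63T→39T]: |ω|/ω_in = (507/2135)×63/39 = 117/305, sense flips to −
signed output speed (× input speed) = -117/305

-117/305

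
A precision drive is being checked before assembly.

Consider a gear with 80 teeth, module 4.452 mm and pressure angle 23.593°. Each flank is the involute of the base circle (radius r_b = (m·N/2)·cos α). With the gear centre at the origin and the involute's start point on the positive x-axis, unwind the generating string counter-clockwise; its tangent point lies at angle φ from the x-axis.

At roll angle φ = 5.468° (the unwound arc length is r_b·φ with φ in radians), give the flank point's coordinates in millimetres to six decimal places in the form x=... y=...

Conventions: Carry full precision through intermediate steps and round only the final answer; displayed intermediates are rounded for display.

topology: single-mesh involute geometry — m = 4.452, N = 80
pitch radius r_p = m·N/2 = 4.452·80/2 = 178.080000
base radius r_b = r_p·cos α = 178.080000·cos 23.593° = 163.194584
roll angle φ = 5.468° = 0.09543460 rad
x = r_b·(cos φ + φ·sin φ) = 163.936061
y = r_b·(sin φ − φ·cos φ) = 0.047240

x=163.936061 y=0.047240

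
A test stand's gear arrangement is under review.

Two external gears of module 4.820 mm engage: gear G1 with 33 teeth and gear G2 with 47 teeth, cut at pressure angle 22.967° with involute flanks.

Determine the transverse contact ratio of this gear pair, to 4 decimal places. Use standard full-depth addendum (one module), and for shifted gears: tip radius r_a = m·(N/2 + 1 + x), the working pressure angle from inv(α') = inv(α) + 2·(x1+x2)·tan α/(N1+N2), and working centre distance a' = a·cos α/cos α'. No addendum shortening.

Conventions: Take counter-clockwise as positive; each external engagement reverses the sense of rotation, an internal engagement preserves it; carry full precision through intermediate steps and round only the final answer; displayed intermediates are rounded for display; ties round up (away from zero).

1.5803

class = single-mesh tooth geometry [involute pair 33T × 47T, m = 4.820]
base radii: r_b1 = 73.225637, r_b2 = 104.291058
tip radii: r_a1 = 84.350000, r_a2 = 118.090000
no profile shift: α' = α, a' = a
action lengths: √(r_a1²−r_b1²) = 41.867991, √(r_a2²−r_b2²) = 55.395156
base pitch p_b = π·m·cos α = 13.942129
CR = (41.867991 + 55.395156 − 192.800000·sin 22.96700°)/13.942129 = 1.580276
contact ratio ≈ 1.5803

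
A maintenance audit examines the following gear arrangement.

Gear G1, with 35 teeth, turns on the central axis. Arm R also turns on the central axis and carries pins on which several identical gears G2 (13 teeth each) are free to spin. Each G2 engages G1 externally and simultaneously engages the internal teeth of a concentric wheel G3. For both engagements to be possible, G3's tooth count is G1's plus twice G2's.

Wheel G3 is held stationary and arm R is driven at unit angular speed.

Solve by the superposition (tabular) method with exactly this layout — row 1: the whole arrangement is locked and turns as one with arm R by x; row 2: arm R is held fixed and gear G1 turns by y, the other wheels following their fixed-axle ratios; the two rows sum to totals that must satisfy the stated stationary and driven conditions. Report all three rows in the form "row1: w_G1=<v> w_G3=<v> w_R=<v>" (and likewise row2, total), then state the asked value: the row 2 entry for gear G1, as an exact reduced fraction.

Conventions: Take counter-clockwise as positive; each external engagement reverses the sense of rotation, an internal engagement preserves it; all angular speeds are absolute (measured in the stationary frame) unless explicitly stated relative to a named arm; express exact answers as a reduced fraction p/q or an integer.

topology: planetary set — G1 35T / G2 13T / G3 61T, arm = carrier (Willis)
row 1: whole set turns with the arm by x
superposition row 2 [arm held]: sun y, ring −(35/61)·y, arm 0
boundary: total ω_ring = x − (35/61)·y = 0 and total ω_arm = x = 1  ⇒  y = 61/35, x = 1
row 2 ring = −(35/61)·61/35 = -1
totals (row 1 + row 2): sun 1 + 61/35 = 96/35, ring 1 + (-1) = 0, arm 1 + 0 = 1
asked cell (row2, sun) = 61/35

row1: w_G1=1 w_G3=1 w_R=1
row2: w_G1=61/35 w_G3=-1 w_R=0
total: w_G1=96/35 w_G3=0 w_R=1
asked value: 61/35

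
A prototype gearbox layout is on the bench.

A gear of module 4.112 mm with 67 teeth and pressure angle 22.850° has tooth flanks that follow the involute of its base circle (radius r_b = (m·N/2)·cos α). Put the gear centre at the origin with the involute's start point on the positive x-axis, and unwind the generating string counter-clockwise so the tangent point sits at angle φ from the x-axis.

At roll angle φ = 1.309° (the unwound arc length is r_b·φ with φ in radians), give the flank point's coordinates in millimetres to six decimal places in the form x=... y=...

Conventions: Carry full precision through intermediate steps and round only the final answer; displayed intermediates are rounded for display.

recognized (one wheel, involute flank): single-mesh tooth geometry, m = 4.112, N = 67
pitch radius r_p = m·N/2 = 4.112·67/2 = 137.752000
base radius r_b = r_p·cos α = 137.752000·cos 22.850° = 126.941861
roll angle φ = 1.309° = 0.02284636 rad
x = r_b·(cos φ + φ·sin φ) = 126.974985
y = r_b·(sin φ − φ·cos φ) = 0.000505

x=126.974985 y=0.000505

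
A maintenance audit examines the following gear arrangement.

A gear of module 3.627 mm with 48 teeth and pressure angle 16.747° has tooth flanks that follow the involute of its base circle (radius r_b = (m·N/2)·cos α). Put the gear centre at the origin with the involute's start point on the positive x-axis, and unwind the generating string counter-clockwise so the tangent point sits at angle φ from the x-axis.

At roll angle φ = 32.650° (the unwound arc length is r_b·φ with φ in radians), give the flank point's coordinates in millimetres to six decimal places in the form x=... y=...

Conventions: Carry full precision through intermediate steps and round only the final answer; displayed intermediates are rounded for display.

x=95.810975 y=4.976550

class = single-mesh tooth geometry [base-circle involute, m = 3.627, 48T]
pitch radius r_p = m·N/2 = 3.627·48/2 = 87.048000
base radius r_b = r_p·cos α = 87.048000·cos 16.747° = 83.355985
roll angle φ = 32.650° = 0.56985000 rad
x = r_b·(cos φ + φ·sin φ) = 95.810975
y = r_b·(sin φ − φ·cos φ) = 4.976550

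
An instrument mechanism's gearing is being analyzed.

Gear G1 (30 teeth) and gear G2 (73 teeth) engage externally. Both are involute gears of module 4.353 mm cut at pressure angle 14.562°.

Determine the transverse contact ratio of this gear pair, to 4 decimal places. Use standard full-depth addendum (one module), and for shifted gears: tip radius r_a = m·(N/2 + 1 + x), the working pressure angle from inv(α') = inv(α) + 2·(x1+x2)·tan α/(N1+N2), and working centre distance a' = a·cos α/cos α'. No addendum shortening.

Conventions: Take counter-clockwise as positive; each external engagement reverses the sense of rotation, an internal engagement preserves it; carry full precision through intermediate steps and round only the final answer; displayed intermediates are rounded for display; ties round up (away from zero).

recognized (one external pair, fixed centres): single-mesh tooth geometry, m = 4.353, N1 = 30, N2 = 73
base radii: r_b1 = 63.197472, r_b2 = 153.780516
tip radii: r_a1 = 69.648000, r_a2 = 163.237500
no profile shift: α' = α, a' = a
action lengths: √(r_a1²−r_b1²) = 29.273254, √(r_a2²−r_b2²) = 54.754309
base pitch p_b = π·m·cos α = 13.236048
CR = (29.273254 + 54.754309 − 224.179500·sin 14.56200°)/13.236048 = 2.089950
contact ratio ≈ 2.0899

2.0899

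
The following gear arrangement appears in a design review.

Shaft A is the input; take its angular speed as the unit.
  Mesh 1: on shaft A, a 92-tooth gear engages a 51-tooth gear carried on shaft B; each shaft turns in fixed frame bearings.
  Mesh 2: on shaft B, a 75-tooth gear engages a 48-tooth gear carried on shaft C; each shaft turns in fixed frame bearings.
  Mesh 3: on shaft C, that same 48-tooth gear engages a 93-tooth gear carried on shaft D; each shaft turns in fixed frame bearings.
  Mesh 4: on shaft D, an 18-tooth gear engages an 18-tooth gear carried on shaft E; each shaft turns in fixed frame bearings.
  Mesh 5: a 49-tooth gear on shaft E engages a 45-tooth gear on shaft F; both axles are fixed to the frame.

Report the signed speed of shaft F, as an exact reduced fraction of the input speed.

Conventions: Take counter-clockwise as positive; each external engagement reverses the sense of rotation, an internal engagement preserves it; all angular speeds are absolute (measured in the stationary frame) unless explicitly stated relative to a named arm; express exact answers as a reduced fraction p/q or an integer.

5-mesh fixed-axis compound train (all bearings frame-fixed)
mesh 1 [92T→51T]: |ω|/ω_in = 1×92/51 = 92/51, sense flips to −
mesh 2 [75T→48T]: |ω|/ω_in = (92/51)×75/48 = 575/204, sense flips to +
mesh 3 [48T→93T]: |ω|/ω_in = (575/204)×48/93 = 2300/1581, sense flips to −
mesh 4 [18T→18T]: |ω|/ω_in = (2300/1581)×18/18 = 2300/1581, sense flips to +
mesh 5 [49T→45T]: |ω|/ω_in = (2300/1581)×49/45 = 22540/14229, sense flips to −
signed output speed (× input speed) = -22540/14229

-22540/14229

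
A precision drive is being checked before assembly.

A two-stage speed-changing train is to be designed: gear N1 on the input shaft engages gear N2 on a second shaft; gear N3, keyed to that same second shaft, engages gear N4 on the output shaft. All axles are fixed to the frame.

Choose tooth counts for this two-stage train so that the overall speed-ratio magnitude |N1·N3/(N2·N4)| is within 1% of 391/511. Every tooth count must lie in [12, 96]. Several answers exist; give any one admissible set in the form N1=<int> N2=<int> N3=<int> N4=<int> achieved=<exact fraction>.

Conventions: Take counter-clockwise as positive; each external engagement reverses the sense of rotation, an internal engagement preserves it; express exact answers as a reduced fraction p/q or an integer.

N1=17 N2=14 N3=46 N4=73 achieved=391/511

design class (target 391/511): fixed-axis compound train
target = 391/511 in lowest terms: an exact hit needs N1·N3 = k·391 and N2·N4 = k·511 for one integer k, every count in [12, 96]; additionally prefer no 1:1 stage (N1 ≠ N2, N3 ≠ N4)
k = 1: no 1:1-free in-range split of k·391 and k·511 into factor pairs; take k = 2
k = 2: N1·N3 = 782 = 17·46, N2·N4 = 1022 = 14·73
achieved = 17·46/(14·73) = 391/511; |achieved − target| = 0 ≤ 391/51100 ✓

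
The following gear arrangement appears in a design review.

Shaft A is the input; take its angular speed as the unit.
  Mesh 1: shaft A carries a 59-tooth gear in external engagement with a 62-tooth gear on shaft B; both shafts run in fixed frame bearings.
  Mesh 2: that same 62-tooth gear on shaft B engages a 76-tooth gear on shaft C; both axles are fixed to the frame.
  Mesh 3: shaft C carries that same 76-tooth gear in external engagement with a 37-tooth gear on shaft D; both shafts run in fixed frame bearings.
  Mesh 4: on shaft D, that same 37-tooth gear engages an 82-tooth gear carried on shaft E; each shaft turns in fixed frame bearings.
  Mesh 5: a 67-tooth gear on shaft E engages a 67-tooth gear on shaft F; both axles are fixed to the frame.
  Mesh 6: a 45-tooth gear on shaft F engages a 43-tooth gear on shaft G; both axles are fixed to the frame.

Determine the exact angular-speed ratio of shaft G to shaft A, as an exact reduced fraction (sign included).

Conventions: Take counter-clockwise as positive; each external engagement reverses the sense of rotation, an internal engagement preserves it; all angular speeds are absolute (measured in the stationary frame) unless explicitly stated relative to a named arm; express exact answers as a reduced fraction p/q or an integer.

class = fixed-axis compound train [6 meshes; 6 ratios multiply, 6 sense flips]
mesh 1 [59T→62T]: running ratio 59/62, sense −
mesh 2 [62T→76T]: running ratio 59/76, sense +
mesh 3 [76T→37T]: running ratio 59/37, sense −
mesh 4 [37T→82T]: running ratio 59/82, sense +
mesh 5 [67T→67T]: running ratio 59/82, sense −
mesh 6 [45T→43T]: running ratio 2655/3526, sense +
ω_out/ω_in = 2655/3526

2655/3526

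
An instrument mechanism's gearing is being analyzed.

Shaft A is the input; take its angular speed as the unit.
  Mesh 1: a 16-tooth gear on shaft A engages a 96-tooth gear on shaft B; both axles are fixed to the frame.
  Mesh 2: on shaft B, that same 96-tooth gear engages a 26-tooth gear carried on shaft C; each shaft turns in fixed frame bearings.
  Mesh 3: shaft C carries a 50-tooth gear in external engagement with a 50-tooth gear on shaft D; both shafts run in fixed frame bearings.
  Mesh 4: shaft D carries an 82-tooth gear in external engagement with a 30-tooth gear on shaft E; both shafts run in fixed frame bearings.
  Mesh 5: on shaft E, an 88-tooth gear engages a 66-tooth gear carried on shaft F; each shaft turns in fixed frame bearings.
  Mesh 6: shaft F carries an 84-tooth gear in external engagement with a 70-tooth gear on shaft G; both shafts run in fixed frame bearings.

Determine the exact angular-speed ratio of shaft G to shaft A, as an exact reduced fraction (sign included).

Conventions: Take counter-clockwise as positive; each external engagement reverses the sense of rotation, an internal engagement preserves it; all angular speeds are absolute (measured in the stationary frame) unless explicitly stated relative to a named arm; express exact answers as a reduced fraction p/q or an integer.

class = fixed-axis compound train [6 meshes; 6 ratios multiply, 6 sense flips]
mesh 1 [16T→96T]: running ratio 1/6, sense −
mesh 2 [96T→26T]: running ratio 8/13, sense +
mesh 3 [50T→50T]: running ratio 8/13, sense −
mesh 4 [82T→30T]: running ratio 328/195, sense +
mesh 5 [88T→66T]: running ratio 1312/585, sense −
mesh 6 [84T→70T]: running ratio 2624/975, sense +
ω_out/ω_in = 2624/975

2624/975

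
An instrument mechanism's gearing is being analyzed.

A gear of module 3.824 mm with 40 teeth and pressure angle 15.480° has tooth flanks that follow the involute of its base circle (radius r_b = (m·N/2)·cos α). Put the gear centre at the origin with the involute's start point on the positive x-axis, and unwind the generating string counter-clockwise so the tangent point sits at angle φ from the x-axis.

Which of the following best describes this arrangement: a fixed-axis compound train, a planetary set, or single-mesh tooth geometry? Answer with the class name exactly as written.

single-mesh tooth geometry

topology: single-mesh involute geometry — m = 3.824, N = 40
classification: single-mesh tooth geometry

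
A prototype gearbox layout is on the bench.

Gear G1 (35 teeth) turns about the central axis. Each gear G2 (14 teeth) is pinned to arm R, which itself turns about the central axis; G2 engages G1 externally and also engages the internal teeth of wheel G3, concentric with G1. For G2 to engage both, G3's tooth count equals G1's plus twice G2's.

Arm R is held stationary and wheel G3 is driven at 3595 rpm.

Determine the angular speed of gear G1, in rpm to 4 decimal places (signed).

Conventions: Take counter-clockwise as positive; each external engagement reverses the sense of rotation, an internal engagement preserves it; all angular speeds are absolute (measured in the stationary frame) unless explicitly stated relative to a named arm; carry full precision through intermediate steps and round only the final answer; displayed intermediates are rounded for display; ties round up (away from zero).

class = planetary set [G3 = 35+2·14 = 63; Willis about the carrier]
normalise by the input: solve with ω_ring = 1, then scale by 3595 rpm
ring teeth: 35 + 2·14 = 63
35(ω_sun−ω_arm) = −63(ω_ring−ω_arm),  ω_arm = 0, ω_ring = 1
ω_sun = 0 − (63/35)(1−0) = -9/5
scale: ω_sun = -9/5 × 3595 rpm = -6471.0000 rpm

-6471.0000 rpm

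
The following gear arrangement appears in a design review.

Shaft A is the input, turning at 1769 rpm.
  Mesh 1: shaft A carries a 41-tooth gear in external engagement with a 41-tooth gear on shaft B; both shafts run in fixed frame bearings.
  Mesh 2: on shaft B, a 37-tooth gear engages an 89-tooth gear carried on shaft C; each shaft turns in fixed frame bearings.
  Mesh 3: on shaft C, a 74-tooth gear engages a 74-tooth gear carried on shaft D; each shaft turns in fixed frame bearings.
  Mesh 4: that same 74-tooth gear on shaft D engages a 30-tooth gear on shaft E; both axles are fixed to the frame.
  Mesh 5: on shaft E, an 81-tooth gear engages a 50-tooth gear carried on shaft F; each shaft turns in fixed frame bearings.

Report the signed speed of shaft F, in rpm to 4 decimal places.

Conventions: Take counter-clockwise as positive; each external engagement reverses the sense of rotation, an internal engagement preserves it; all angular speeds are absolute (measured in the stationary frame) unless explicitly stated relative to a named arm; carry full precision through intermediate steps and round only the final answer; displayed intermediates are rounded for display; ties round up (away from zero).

class = fixed-axis compound train [5 meshes; 5 ratios multiply, 5 sense flips]
mesh 1 [41T→41T]: ω = 1769.0000×41/41 = 1769.0000 rpm, sense flips to −
mesh 2 [37T→89T]: ω = 1769.0000×37/89 = 735.4270 rpm, sense flips to +
mesh 3 [74T→74T]: ω = 735.4270×74/74 = 735.4270 rpm, sense flips to −
mesh 4 [74T→30T]: ω = 735.4270×74/30 = 1814.0532 rpm, sense flips to +
mesh 5 [81T→50T]: ω = 1814.0532×81/50 = 2938.7662 rpm, sense flips to −
signed output speed = -2938.7662 rpm

-2938.7662 rpm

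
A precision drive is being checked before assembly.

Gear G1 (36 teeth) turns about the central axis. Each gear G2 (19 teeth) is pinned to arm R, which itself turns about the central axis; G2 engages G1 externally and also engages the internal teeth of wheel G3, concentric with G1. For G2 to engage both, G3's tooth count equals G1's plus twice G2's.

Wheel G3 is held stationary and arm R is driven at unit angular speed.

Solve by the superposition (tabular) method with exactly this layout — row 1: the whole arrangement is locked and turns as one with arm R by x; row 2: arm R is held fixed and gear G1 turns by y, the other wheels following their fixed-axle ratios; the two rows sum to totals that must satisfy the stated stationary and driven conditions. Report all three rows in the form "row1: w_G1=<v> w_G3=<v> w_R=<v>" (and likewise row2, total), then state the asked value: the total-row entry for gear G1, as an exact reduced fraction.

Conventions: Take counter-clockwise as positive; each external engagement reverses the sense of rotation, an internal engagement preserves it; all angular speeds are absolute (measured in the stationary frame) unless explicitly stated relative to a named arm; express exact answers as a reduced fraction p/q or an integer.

row1: w_G1=1 w_G3=1 w_R=1
row2: w_G1=37/18 w_G3=-1 w_R=0
total: w_G1=55/18 w_G3=0 w_R=1
asked value: 55/18

topology: planetary set — G1 36T / G2 19T / G3 74T, arm = carrier (Willis)
superposition row 1 [locked train]: every member turns x
row 2 (arm held, sun turns y): ω_ring = −(36/74)·y, ω_arm = 0
boundary: total ω_ring = x − (36/74)·y = 0 and total ω_arm = x = 1  ⇒  y = 37/18, x = 1
row 2 ring = −(36/74)·37/18 = -1
totals (row 1 + row 2): sun 1 + 37/18 = 55/18, ring 1 + (-1) = 0, arm 1 + 0 = 1
asked cell (total, sun) = 55/18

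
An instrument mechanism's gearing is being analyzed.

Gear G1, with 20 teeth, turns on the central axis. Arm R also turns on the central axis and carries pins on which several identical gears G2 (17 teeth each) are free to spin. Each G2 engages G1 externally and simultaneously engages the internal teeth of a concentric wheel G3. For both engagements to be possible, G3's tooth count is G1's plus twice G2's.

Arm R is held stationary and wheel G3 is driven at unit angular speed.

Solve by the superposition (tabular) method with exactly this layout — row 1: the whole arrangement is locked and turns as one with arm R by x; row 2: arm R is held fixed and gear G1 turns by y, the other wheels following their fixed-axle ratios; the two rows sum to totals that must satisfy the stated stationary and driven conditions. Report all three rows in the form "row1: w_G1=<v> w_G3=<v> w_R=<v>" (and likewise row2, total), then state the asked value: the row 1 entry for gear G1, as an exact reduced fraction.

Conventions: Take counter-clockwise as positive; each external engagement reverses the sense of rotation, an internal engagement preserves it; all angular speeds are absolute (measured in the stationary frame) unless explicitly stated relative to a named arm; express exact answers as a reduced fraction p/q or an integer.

row1: w_G1=0 w_G3=0 w_R=0
row2: w_G1=-27/10 w_G3=1 w_R=0
total: w_G1=-27/10 w_G3=1 w_R=0
asked value: 0

planetary set (20T centre, 17T on arm, 54T internal) — Willis relation
row 1 (train locked, turned with arm): all members turn x
row 2: sun turns y, ring = −(20/54)·y, arm 0
boundary: total ω_arm = x = 0 and total ω_ring = x − (20/54)·y = 1  ⇒  y = -27/10, x = 0
row 2 ring = −(20/54)·(-27/10) = 1
totals (row 1 + row 2): sun 0 + (-27/10) = -27/10, ring 0 + 1 = 1, arm 0 + 0 = 0
asked cell (row1, sun) = 0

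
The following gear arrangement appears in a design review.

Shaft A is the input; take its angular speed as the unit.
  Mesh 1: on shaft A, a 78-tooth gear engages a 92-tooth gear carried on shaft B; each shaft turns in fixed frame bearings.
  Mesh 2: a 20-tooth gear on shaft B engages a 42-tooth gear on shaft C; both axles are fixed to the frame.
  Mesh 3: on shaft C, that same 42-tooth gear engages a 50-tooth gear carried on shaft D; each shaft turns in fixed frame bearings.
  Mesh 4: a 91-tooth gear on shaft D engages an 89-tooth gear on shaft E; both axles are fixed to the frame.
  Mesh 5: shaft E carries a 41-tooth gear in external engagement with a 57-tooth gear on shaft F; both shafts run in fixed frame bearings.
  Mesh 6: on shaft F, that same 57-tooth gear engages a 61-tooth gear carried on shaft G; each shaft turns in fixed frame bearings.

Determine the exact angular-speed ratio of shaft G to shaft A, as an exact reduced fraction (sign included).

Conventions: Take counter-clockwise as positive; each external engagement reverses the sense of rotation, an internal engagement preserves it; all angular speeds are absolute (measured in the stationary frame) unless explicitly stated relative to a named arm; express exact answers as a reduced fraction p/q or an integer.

class = fixed-axis compound train [6 meshes; 6 ratios multiply, 6 sense flips]
mesh 1 [78T→92T]: running ratio 39/46, sense −
mesh 2 [20T→42T]: running ratio 65/161, sense +
mesh 3 [42T→50T]: running ratio 39/115, sense −
mesh 4 [91T→89T]: running ratio 3549/10235, sense +
mesh 5 [41T→57T]: running ratio 48503/194465, sense −
mesh 6 [57T→61T]: running ratio 145509/624335, sense +
ω_out/ω_in = 145509/624335

145509/624335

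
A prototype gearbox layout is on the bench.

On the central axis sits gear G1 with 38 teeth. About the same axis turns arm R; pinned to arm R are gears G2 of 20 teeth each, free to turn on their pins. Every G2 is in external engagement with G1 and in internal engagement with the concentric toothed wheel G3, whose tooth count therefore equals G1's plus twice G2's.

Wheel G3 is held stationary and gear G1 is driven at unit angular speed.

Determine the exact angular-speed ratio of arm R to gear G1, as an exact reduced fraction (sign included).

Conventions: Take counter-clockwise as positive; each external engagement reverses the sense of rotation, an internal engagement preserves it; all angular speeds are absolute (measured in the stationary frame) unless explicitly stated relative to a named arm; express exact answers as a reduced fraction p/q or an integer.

19/58

class = planetary set [G3 = 38+2·20 = 78; Willis about the carrier]
ring teeth: 38 + 2·20 = 78
38(ω_sun−ω_arm) = −78(ω_ring−ω_arm),  ω_ring = 0, ω_sun = 1
38(1−ω_arm) = −78(0−ω_arm)  ⇒  116·ω_arm = 38  ⇒  ω_arm = 19/58
ω_out/ω_in = 19/58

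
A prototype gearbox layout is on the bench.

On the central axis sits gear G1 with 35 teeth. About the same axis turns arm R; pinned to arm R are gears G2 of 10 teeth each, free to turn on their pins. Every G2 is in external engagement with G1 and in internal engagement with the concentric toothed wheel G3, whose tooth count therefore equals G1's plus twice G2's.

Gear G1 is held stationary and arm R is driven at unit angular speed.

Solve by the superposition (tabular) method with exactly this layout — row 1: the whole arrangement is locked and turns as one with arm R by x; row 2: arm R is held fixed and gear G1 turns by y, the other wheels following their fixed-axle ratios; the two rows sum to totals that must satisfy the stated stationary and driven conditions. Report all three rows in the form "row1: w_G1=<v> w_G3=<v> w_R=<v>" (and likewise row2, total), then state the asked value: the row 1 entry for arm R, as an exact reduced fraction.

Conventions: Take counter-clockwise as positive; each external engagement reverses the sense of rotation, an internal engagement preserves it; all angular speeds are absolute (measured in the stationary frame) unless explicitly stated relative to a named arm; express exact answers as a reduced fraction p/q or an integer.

row1: w_G1=1 w_G3=1 w_R=1
row2: w_G1=-1 w_G3=7/11 w_R=0
total: w_G1=0 w_G3=18/11 w_R=1
asked value: 1

planetary set (35T centre, 10T on arm, 55T internal) — Willis relation
row 1 (train locked, turned with arm): all members turn x
superposition row 2 [arm held]: sun y, ring −(35/55)·y, arm 0
boundary: total ω_sun = x + y = 0 and total ω_arm = x = 1  ⇒  y = -1, x = 1
row 2 ring = −(35/55)·(-1) = 7/11
totals (row 1 + row 2): sun 1 + (-1) = 0, ring 1 + 7/11 = 18/11, arm 1 + 0 = 1
asked cell (row1, arm) = 1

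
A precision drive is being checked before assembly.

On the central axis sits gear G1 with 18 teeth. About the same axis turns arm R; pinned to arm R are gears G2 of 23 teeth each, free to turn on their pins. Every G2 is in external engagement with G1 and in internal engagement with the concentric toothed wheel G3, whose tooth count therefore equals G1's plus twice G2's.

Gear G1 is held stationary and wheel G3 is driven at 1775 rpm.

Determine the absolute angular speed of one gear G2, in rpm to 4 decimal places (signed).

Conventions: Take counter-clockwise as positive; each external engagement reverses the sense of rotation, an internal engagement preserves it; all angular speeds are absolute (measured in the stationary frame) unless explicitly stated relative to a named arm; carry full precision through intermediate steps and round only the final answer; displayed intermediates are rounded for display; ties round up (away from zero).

+2469.5652 rpm

planetary set (18T centre, 23T on arm, 64T internal) — Willis relation
normalise by the input: solve with ω_ring = 1, then scale by 1775 rpm
ring teeth: 18 + 2·23 = 64
18(ω_sun−ω_arm) = −64(ω_ring−ω_arm),  ω_sun = 0, ω_ring = 1
18(0−ω_arm) = −64(1−ω_arm)  ⇒  82·ω_arm = 64  ⇒  ω_arm = 32/41
sun–planet mesh: 18·(0−32/41) = −23·(ω_p−ω_arm)  ⇒  ω_p−ω_arm = 576/943
ω_p = 32/41 + 576/943 = 32/23
scale: ω_p = 32/23 × 1775 rpm = +2469.5652 rpm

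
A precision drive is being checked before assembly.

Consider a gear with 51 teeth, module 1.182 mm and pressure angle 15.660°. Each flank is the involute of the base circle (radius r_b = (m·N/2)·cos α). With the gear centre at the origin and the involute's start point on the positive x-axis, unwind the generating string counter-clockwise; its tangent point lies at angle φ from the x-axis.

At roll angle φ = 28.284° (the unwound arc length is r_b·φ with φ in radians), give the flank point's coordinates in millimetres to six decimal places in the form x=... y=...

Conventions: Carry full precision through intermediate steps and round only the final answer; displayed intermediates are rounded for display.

x=32.345841 y=1.135646

topology: single-mesh involute geometry — m = 1.182, N = 51
pitch radius r_p = m·N/2 = 1.182·51/2 = 30.141000
base radius r_b = r_p·cos α = 30.141000·cos 15.660° = 29.022179
roll angle φ = 28.284° = 0.49364893 rad
x = r_b·(cos φ + φ·sin φ) = 32.345841
y = r_b·(sin φ − φ·cos φ) = 1.135646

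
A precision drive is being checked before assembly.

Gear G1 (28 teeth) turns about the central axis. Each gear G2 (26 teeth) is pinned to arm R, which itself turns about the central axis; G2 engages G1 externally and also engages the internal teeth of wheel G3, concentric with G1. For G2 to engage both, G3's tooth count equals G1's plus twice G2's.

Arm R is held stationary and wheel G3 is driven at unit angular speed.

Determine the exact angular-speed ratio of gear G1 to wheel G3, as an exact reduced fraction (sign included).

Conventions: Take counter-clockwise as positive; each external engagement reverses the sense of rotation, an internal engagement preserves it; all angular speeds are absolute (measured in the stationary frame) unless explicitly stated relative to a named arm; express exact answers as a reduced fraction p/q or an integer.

-20/7

class = planetary set [G3 = 28+2·26 = 80; Willis about the carrier]
ring teeth: 28 + 2·26 = 80
28(ω_sun−ω_arm) = −80(ω_ring−ω_arm),  ω_arm = 0, ω_ring = 1
ω_sun = 0 − (80/28)(1−0) = -20/7
ω_out/ω_in = -20/7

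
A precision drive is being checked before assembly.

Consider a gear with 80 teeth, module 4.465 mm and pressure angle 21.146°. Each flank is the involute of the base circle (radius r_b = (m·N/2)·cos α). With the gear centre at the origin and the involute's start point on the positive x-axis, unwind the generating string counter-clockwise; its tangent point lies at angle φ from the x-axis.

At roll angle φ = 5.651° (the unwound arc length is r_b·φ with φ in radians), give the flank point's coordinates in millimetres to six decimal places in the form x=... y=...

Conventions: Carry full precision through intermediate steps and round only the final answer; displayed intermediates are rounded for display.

topology: single-mesh involute geometry — m = 4.465, N = 80
pitch radius r_p = m·N/2 = 4.465·80/2 = 178.600000
base radius r_b = r_p·cos α = 178.600000·cos 21.146° = 166.573828
roll angle φ = 5.651° = 0.09862856 rad
x = r_b·(cos φ + φ·sin φ) = 167.382040
y = r_b·(sin φ − φ·cos φ) = 0.053220

x=167.382040 y=0.053220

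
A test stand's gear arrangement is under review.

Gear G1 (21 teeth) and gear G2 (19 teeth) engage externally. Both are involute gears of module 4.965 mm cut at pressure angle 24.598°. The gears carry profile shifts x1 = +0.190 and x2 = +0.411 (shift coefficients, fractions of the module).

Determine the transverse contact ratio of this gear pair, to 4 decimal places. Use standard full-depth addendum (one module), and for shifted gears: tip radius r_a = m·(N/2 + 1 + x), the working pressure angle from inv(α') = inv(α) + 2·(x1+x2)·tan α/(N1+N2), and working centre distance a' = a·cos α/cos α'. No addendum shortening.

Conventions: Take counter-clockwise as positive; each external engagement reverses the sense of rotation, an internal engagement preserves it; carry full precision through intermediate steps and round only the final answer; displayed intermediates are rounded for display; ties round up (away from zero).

class = single-mesh tooth geometry [involute pair 21T × 19T, m = 4.965]
base radii: r_b1 = 47.401509, r_b2 = 42.887080
tip radii: r_a1 = 58.040850, r_a2 = 54.173115
inv(α') = inv(24.598°) + 2·(+0.190+0.411)·tan α/(21+19) = 0.04223413  ⇒  α' = 27.84022°
a' = a·cos α / cos α' = 99.3000·cos 24.598°/cos 27.84022° = 102.107148
action lengths: √(r_a1²−r_b1²) = 33.493838, √(r_a2²−r_b2²) = 33.097202
base pitch p_b = π·m·cos α = 14.182498
CR = (33.493838 + 33.097202 − 102.107148·sin 27.84022°)/14.182498 = 1.333068
contact ratio ≈ 1.3331

1.3331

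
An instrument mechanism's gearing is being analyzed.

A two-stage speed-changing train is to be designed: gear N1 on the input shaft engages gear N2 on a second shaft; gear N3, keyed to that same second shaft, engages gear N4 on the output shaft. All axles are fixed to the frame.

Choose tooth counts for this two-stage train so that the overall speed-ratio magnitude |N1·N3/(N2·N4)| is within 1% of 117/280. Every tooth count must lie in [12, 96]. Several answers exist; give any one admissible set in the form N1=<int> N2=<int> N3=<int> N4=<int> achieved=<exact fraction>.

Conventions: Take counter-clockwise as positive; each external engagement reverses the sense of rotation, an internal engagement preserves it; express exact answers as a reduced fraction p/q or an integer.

2-stage fixed-axis compound train for ratio 117/280
target = 117/280 in lowest terms: an exact hit needs N1·N3 = k·117 and N2·N4 = k·280 for one integer k, every count in [12, 96]; additionally prefer no 1:1 stage (N1 ≠ N2, N3 ≠ N4)
k = 1: no 1:1-free in-range split of k·117 and k·280 into factor pairs; take k = 2
k = 2: N1·N3 = 234 = 13·18, N2·N4 = 560 = 14·40
achieved = 13·18/(14·40) = 117/280; |achieved − target| = 0 ≤ 117/28000 ✓

N1=13 N2=14 N3=18 N4=40 achieved=117/280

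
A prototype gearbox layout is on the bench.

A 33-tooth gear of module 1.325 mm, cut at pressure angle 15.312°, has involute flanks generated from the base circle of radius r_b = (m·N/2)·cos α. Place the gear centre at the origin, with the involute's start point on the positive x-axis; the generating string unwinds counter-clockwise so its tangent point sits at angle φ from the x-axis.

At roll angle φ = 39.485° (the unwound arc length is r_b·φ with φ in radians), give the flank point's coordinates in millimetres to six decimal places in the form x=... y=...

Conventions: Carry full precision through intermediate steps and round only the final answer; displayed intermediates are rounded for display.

x=25.514596 y=2.193022

single-mesh involute tooth geometry (33T wheel at module 1.325)
pitch radius r_p = m·N/2 = 1.325·33/2 = 21.862500
base radius r_b = r_p·cos α = 21.862500·cos 15.312° = 21.086428
roll angle φ = 39.485° = 0.68914326 rad
x = r_b·(cos φ + φ·sin φ) = 25.514596
y = r_b·(sin φ − φ·cos φ) = 2.193022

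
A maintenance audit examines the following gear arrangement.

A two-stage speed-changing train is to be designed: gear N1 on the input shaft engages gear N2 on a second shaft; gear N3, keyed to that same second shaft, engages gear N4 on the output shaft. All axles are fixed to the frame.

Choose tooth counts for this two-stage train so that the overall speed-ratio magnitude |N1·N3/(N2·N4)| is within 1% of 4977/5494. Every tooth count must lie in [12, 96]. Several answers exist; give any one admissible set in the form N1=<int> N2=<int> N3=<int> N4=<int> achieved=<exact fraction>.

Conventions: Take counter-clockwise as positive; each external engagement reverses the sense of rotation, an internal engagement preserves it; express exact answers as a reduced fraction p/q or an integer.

N1=63 N2=67 N3=79 N4=82 achieved=4977/5494

design class (target 4977/5494): fixed-axis compound train
target = 4977/5494 in lowest terms: an exact hit needs N1·N3 = k·4977 and N2·N4 = k·5494 for one integer k, every count in [12, 96]; additionally prefer no 1:1 stage (N1 ≠ N2, N3 ≠ N4)
k = 1: N1·N3 = 4977 = 63·79, N2·N4 = 5494 = 67·82
achieved = 63·79/(67·82) = 4977/5494; |achieved − target| = 0 ≤ 4977/549400 ✓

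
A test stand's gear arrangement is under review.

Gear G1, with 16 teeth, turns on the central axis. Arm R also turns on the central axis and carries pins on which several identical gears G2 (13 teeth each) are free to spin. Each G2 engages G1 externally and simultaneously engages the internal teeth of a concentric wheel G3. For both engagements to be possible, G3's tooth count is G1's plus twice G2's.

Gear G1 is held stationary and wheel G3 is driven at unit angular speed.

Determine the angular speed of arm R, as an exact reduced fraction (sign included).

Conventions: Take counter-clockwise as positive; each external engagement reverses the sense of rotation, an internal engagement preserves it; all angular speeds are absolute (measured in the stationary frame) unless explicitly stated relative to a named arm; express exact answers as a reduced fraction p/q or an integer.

21/29

planetary set (16T centre, 13T on arm, 42T internal) — Willis relation
ring teeth: 16 + 2·13 = 42
16(ω_sun−ω_arm) = −42(ω_ring−ω_arm),  ω_sun = 0, ω_ring = 1
16(0−ω_arm) = −42(1−ω_arm)  ⇒  58·ω_arm = 42  ⇒  ω_arm = 21/29
exact speed ratio = 21/29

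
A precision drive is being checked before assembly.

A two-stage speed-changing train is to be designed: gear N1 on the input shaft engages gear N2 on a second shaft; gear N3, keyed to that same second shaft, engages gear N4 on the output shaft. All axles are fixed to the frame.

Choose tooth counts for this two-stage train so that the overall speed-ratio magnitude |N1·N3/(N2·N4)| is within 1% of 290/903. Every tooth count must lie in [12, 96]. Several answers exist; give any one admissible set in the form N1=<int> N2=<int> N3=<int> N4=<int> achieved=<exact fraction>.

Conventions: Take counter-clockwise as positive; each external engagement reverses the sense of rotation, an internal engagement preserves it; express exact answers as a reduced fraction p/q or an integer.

design class (target 290/903): fixed-axis compound train
target = 290/903 in lowest terms: an exact hit needs N1·N3 = k·290 and N2·N4 = k·903 for one integer k, every count in [12, 96]; additionally prefer no 1:1 stage (N1 ≠ N2, N3 ≠ N4)
k = 1: no 1:1-free in-range split of k·290 and k·903 into factor pairs; take k = 2
k = 2: N1·N3 = 580 = 20·29, N2·N4 = 1806 = 21·86
achieved = 20·29/(21·86) = 290/903; |achieved − target| = 0 ≤ 29/9030 ✓

N1=20 N2=21 N3=29 N4=86 achieved=290/903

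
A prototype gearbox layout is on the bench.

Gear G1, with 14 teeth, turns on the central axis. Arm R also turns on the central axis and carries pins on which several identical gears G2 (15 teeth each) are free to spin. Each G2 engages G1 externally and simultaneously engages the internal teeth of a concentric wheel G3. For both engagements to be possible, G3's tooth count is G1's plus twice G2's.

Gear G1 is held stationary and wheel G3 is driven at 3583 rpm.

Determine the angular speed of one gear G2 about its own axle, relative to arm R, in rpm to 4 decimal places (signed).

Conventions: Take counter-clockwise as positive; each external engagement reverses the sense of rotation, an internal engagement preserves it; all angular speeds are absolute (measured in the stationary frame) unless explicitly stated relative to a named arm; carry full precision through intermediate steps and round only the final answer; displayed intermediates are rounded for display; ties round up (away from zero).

+2536.9287 rpm

planetary set (14T centre, 15T on arm, 44T internal) — Willis relation
normalise by the input: solve with ω_ring = 1, then scale by 3583 rpm
ring teeth: 14 + 2·15 = 44
14(ω_sun−ω_arm) = −44(ω_ring−ω_arm),  ω_sun = 0, ω_ring = 1
14(0−ω_arm) = −44(1−ω_arm)  ⇒  58·ω_arm = 44  ⇒  ω_arm = 22/29
sun–planet mesh: 14·(0−22/29) = −15·(ω_p−ω_arm)  ⇒  ω_p−ω_arm = 308/435
scale: ω_p−ω_arm = 308/435 × 3583 rpm = +2536.9287 rpm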